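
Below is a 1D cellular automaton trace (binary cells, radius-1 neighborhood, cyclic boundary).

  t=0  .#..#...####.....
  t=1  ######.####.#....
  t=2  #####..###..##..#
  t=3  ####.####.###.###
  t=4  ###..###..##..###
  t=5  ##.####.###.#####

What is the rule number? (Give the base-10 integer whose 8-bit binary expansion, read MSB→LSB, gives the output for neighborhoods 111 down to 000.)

158

  ### -> #   bit 7 = 1  t=0,i=9
  ##. -> .   bit 6 = 0  t=0,i=11
  #.# -> .   bit 5 = 0  t=1,i=6
  #.. -> #   bit 4 = 1  t=0,i=2
  .## -> #   bit 3 = 1  t=0,i=8
  .#. -> #   bit 2 = 1  t=0,i=1
  ..# -> #   bit 1 = 1  t=0,i=0
  ... -> .   bit 0 = 0  t=0,i=6
  bits 10011110 = 158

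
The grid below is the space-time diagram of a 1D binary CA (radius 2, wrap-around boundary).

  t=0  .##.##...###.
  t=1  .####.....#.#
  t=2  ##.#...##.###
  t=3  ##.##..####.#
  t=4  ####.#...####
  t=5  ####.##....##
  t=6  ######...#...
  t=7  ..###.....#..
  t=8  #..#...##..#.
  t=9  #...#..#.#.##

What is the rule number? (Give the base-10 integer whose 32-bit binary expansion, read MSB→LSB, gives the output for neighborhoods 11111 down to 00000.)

3941625187

  ##### -> #   bit 31 = 1  t=2,i=12
  ####. -> #   bit 30 = 1  t=1,i=3
  ###.# -> #   bit 29 = 1  t=2,i=1
  ###.. -> .   bit 28 = 0  t=0,i=11
  ##.## -> #   bit 27 = 1  t=0,i=3
  ##.#. -> .   bit 26 = 0  t=2,i=2
  ##..# -> #   bit 25 = 1  t=0,i=12
  ##... -> .   bit 24 = 0  t=0,i=6
  #.### -> #   bit 23 = 1  t=1,i=1
  #.##. -> #   bit 22 = 1  t=0,i=4
  #.#.# -> #   bit 21 = 1  t=1,i=12
  #.#.. -> #   bit 20 = 1  t=2,i=3
  #..## -> .   bit 19 = 0  t=0,i=0
  #..#. -> .   bit 18 = 0  t=8,i=2
  #...# -> .   bit 17 = 0  t=0,i=7
  #.... -> .   bit 16 = 0  t=1,i=6
  .#### -> .   bit 15 = 0  t=1,i=2
  .###. -> #   bit 14 = 1  t=0,i=10
  .##.# -> #   bit 13 = 1  t=0,i=2
  .##.. -> .   bit 12 = 0  t=0,i=5
  .#.## -> #   bit 11 = 1  t=1,i=0
  .#.#. -> #   bit 10 = 1  t=1,i=11
  .#..# -> .   bit 9 = 0  t=8,i=1
  .#... -> #   bit 8 = 1  t=2,i=4
  ..### -> .   bit 7 = 0  t=0,i=9
  ..##. -> #   bit 6 = 1  t=0,i=1
  ..#.# -> #   bit 5 = 1  t=1,i=10
  ..#.. -> .   bit 4 = 0  t=6,i=9
  ...## -> .   bit 3 = 0  t=0,i=8
  ...#. -> .   bit 2 = 0  t=1,i=9
  ....# -> #   bit 1 = 1  t=1,i=8
  ..... -> #   bit 0 = 1  t=1,i=7
  bits 11101010111100000110110101100011 = 3941625187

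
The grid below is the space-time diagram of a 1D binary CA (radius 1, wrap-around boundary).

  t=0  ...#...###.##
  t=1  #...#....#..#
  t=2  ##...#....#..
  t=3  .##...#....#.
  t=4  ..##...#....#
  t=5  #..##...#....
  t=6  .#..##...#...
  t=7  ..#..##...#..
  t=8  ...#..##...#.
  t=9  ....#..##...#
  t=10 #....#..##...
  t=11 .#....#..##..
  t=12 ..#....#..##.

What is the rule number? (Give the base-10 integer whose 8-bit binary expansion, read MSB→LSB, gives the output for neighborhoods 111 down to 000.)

  [7] ### => .  t=0,i=8
  [6] ##. => #  t=0,i=9
  [5] #.# => .  t=0,i=10
  [4] #.. => #  t=0,i=0
  [3] .## => .  t=0,i=7
  [2] .#. => .  t=0,i=3
  [1] ..# => .  t=0,i=2
  [0] ... => .  t=0,i=1
  bits 01010000 = 80

80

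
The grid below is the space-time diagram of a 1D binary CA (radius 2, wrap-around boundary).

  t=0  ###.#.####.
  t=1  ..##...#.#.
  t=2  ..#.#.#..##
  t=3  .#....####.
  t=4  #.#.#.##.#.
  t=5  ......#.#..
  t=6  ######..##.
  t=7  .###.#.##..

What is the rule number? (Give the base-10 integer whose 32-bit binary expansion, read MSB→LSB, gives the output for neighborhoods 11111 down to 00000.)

  ##### -> #   bit 31 = 1  t=6,i=2
  ####. -> .   bit 30 = 0  t=0,i=8
  ###.# -> #   bit 29 = 1  t=0,i=2
  ###.. -> #   bit 28 = 1  t=3,i=9
  ##.## -> .   bit 27 = 0  t=0,i=10
  ##.#. -> #   bit 26 = 1  t=0,i=3
  ##..# -> .   bit 25 = 0  t=2,i=0
  ##... -> #   bit 24 = 1  t=1,i=4
  #.### -> .   bit 23 = 0  t=0,i=0
  #.##. -> #   bit 22 = 1  t=4,i=6
  #.#.# -> .   bit 21 = 0  t=0,i=4
  #.#.. -> #   bit 20 = 1  t=1,i=9
  #..## -> #   bit 19 = 1  t=2,i=8
  #..#. -> #   bit 18 = 1  t=2,i=1
  #...# -> .   bit 17 = 0  t=1,i=0
  #.... -> .   bit 16 = 0  t=3,i=3
  .#### -> #   bit 15 = 1  t=0,i=7
  .###. -> .   bit 14 = 0  t=0,i=1
  .##.# -> .   bit 13 = 0  t=4,i=7
  .##.. -> .   bit 12 = 0  t=1,i=3
  .#.## -> .   bit 11 = 0  t=0,i=5
  .#.#. -> .   bit 10 = 0  t=1,i=8
  .#..# -> #   bit 9 = 1  t=2,i=7
  .#... -> #   bit 8 = 1  t=1,i=10
  ..### -> #   bit 7 = 1  t=3,i=6
  ..##. -> #   bit 6 = 1  t=1,i=2
  ..#.# -> .   bit 5 = 0  t=1,i=7
  ..#.. -> .   bit 4 = 0  t=3,i=1
  ...## -> .   bit 3 = 0  t=1,i=1
  ...#. -> #   bit 2 = 1  t=1,i=6
  ....# -> #   bit 1 = 1  t=3,i=4
  ..... -> #   bit 0 = 1  t=5,i=0
  bits 10110101010111001000001111000111 = 3042739143

3042739143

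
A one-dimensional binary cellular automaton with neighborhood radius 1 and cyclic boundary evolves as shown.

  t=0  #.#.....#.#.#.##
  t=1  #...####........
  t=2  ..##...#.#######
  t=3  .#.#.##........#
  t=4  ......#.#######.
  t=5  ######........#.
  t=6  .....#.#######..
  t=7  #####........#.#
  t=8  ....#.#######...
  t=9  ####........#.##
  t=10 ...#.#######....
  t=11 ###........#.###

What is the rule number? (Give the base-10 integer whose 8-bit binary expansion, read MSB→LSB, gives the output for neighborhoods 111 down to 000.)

  ###|.  b7=0 t=0,i=15
  ##.|#  b6=1 t=0,i=0
  #.#|.  b5=0 t=0,i=1
  #..|.  b4=0 t=0,i=3
  .##|.  b3=0 t=0,i=14
  .#.|.  b2=0 t=0,i=2
  ..#|#  b1=1 t=0,i=7
  ...|#  b0=1 t=0,i=4
  bits 01000011 = 67

67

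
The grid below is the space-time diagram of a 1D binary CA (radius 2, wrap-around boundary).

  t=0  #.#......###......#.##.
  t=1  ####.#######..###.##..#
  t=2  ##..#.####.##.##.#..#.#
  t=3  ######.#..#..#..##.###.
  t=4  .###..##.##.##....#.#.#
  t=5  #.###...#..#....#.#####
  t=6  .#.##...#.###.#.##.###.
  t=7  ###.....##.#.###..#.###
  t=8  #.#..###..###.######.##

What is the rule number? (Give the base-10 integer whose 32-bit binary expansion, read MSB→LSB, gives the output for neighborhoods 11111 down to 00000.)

  #####|#  b31=1 t=1,i=1
  ####.|.  b30=0 t=1,i=2
  ###.#|.  b29=0 t=1,i=3
  ###..|#  b28=1 t=0,i=11
  ##.##|#  b27=1 t=1,i=4
  ##.#.|#  b26=1 t=0,i=22
  ##..#|#  b25=1 t=1,i=12
  ##...|.  b24=0 t=0,i=12
  #.###|.  b23=0 t=1,i=5
  #.##.|.  b22=0 t=0,i=20
  #.#.#|#  b21=1 t=0,i=0
  #.#..|#  b20=1 t=0,i=2
  #..##|.  b19=0 t=1,i=13
  #..#.|#  b18=1 t=2,i=3
  #...#|.  b17=0 t=5,i=6
  #....|.  b16=0 t=0,i=4
  .####|#  b15=1 t=1,i=0
  .###.|#  b14=1 t=0,i=10
  .##.#|.  b13=0 t=0,i=21
  .##..|.  b12=0 t=1,i=19
  .#.##|#  b11=1 t=0,i=19
  .#.#.|#  b10=1 t=0,i=1
  .#..#|.  b9=0 t=2,i=18
  .#...|#  b8=1 t=0,i=3
  ..###|#  b7=1 t=0,i=9
  ..##.|.  b6=0 t=3,i=16
  ..#.#|#  b5=1 t=0,i=18
  ..#..|#  b4=1 t=3,i=10
  ...##|#  b3=1 t=0,i=8
  ...#.|.  b2=0 t=0,i=17
  ....#|#  b1=1 t=0,i=7
  .....|#  b0=1 t=0,i=5
  bits 10011110001101001100110110111011 = 2654260667

2654260667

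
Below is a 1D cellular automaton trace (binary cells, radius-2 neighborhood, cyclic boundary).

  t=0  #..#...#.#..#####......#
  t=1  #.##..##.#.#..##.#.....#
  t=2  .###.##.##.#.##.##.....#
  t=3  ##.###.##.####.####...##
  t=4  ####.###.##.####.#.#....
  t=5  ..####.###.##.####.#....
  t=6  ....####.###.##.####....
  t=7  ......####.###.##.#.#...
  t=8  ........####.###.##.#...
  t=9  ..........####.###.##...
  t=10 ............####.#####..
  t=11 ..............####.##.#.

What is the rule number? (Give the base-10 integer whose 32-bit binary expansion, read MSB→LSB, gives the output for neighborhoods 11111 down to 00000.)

  [31] ##### => #  t=0,i=14
  [30] ####. => #  t=0,i=15
  [29] ###.# => #  t=2,i=3
  [28] ###.. => .  t=0,i=16
  [27] ##.## => #  t=1,i=1
  [26] ##.#. => #  t=1,i=8
  [25] ##..# => .  t=0,i=1
  [24] ##... => #  t=0,i=17
  [23] #.### => #  t=2,i=1
  [22] #.##. => #  t=1,i=2
  [21] #.#.# => #  t=1,i=9
  [20] #.#.. => #  t=0,i=9
  [19] #..## => #  t=0,i=11
  [18] #..#. => #  t=0,i=2
  [17] #...# => .  t=0,i=5
  [16] #.... => .  t=0,i=18
  [15] .#### => .  t=0,i=13
  [14] .###. => .  t=2,i=2
  [13] .##.# => .  t=1,i=0
  [12] .##.. => #  t=0,i=0
  [11] .#.## => #  t=2,i=0
  [10] .#.#. => .  t=0,i=8
  [9] .#..# => .  t=0,i=10
  [8] .#... => .  t=0,i=4
  [7] ..### => .  t=0,i=12
  [6] ..##. => #  t=0,i=23
  [5] ..#.# => #  t=0,i=7
  [4] ..#.. => #  t=0,i=3
  [3] ...## => .  t=0,i=22
  [2] ...#. => #  t=0,i=6
  [1] ....# => .  t=0,i=21
  [0] ..... => .  t=0,i=19
  bits 11101101111111000001100001110100 = 3992721524

3992721524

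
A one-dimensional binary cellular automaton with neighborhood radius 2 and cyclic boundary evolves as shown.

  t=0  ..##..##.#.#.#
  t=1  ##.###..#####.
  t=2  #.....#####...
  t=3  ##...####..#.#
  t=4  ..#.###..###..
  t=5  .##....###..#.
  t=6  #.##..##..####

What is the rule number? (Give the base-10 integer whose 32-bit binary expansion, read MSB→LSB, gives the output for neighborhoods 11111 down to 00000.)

2272040892

  #####|#  b31=1 t=1,i=10
  ####.|.  b30=0 t=1,i=11
  ###.#|.  b29=0 t=1,i=12
  ###..|.  b28=0 t=1,i=5
  ##.##|.  b27=0 t=1,i=2
  ##.#.|#  b26=1 t=0,i=8
  ##..#|#  b25=1 t=0,i=4
  ##...|#  b24=1 t=2,i=11
  #.###|.  b23=0 t=1,i=3
  #.##.|#  b22=1 t=1,i=0
  #.#.#|#  b21=1 t=0,i=9
  #.#..|.  b20=0 t=0,i=13
  #..##|#  b19=1 t=0,i=1
  #..#.|#  b18=1 t=3,i=10
  #...#|.  b17=0 t=2,i=12
  #....|.  b16=0 t=2,i=2
  .####|#  b15=1 t=1,i=9
  .###.|.  b14=0 t=1,i=4
  .##.#|.  b13=0 t=0,i=7
  .##..|#  b12=1 t=0,i=3
  .#.##|.  b11=0 t=3,i=12
  .#.#.|#  b10=1 t=0,i=10
  .#..#|#  b9=1 t=0,i=0
  .#...|#  b8=1 t=2,i=1
  ..###|#  b7=1 t=1,i=8
  ..##.|.  b6=0 t=0,i=2
  ..#.#|#  b5=1 t=3,i=11
  ..#..|#  b4=1 t=2,i=0
  ...##|#  b3=1 t=2,i=5
  ...#.|#  b2=1 t=2,i=13
  ....#|.  b1=0 t=2,i=4
  .....|.  b0=0 t=2,i=3
  bits 10000111011011001001011110111100 = 2272040892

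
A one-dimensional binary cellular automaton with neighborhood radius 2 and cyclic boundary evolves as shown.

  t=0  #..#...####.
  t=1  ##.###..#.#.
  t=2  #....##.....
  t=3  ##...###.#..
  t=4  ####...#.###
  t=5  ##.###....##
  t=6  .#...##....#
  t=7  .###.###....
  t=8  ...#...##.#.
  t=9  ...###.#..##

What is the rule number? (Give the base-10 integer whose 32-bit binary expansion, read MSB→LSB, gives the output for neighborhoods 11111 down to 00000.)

  #####|#  b31=1 t=4,i=0
  ####.|.  b30=0 t=0,i=9
  ###.#|#  b29=1 t=0,i=10
  ###..|#  b28=1 t=1,i=5
  ##.##|.  b27=0 t=1,i=2
  ##.#.|.  b26=0 t=0,i=11
  ##..#|#  b25=1 t=1,i=6
  ##...|#  b24=1 t=2,i=7
  #.###|.  b23=0 t=1,i=3
  #.##.|#  b22=1 t=1,i=0
  #.#.#|.  b21=0 t=1,i=10
  #.#..|#  b20=1 t=0,i=0
  #..##|#  b19=1 t=3,i=11
  #..#.|.  b18=0 t=0,i=2
  #...#|#  b17=1 t=0,i=5
  #....|.  b16=0 t=2,i=2
  .####|#  b15=1 t=0,i=8
  .###.|.  b14=0 t=1,i=4
  .##.#|.  b13=0 t=1,i=1
  .##..|#  b12=1 t=2,i=6
  .#.##|.  b11=0 t=1,i=11
  .#.#.|.  b10=0 t=1,i=9
  .#..#|#  b9=1 t=0,i=1
  .#...|#  b8=1 t=0,i=4
  ..###|.  b7=0 t=0,i=7
  ..##.|#  b6=1 t=2,i=5
  ..#.#|.  b5=0 t=1,i=8
  ..#..|#  b4=1 t=0,i=3
  ...##|.  b3=0 t=0,i=6
  ...#.|.  b2=0 t=2,i=11
  ....#|.  b1=0 t=2,i=3
  .....|#  b0=1 t=2,i=9
  bits 10110011010110101001001101010001 = 3009057617

3009057617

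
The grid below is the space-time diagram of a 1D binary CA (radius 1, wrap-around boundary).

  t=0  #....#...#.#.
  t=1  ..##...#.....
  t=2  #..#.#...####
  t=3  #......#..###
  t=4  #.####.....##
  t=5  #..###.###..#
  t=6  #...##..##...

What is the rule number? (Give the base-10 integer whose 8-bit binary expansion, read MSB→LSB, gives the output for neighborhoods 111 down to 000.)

193

  nb ###: next=#  (t=2,i=10, bit7=1)
  nb ##.: next=#  (t=1,i=3, bit6=1)
  nb #.#: next=.  (t=0,i=10, bit5=0)
  nb #..: next=.  (t=0,i=1, bit4=0)
  nb .##: next=.  (t=1,i=2, bit3=0)
  nb .#.: next=.  (t=0,i=0, bit2=0)
  nb ..#: next=.  (t=0,i=4, bit1=0)
  nb ...: next=#  (t=0,i=2, bit0=1)
  bits 11000001 = 193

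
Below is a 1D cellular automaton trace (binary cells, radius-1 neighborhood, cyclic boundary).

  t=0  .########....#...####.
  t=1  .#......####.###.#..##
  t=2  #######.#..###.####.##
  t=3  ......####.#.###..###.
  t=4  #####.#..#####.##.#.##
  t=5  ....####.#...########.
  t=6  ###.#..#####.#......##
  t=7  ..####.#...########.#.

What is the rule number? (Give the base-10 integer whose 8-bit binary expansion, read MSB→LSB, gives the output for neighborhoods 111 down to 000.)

  ### -> .   bit 7 = 0  t=0,i=2
  ##. -> #   bit 6 = 1  t=0,i=8
  #.# -> #   bit 5 = 1  t=1,i=0
  #.. -> #   bit 4 = 1  t=0,i=9
  .## -> #   bit 3 = 1  t=0,i=1
  .#. -> #   bit 2 = 1  t=0,i=13
  ..# -> .   bit 1 = 0  t=0,i=0
  ... -> #   bit 0 = 1  t=0,i=10
  bits 01111101 = 125

125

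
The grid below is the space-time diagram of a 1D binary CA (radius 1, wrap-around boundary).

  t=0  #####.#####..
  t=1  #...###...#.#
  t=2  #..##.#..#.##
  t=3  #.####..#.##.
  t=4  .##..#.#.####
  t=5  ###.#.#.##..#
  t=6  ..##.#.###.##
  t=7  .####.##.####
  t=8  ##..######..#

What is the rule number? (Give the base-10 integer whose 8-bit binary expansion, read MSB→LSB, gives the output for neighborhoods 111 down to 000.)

  [7] ### => .  t=0,i=1
  [6] ##. => #  t=0,i=4
  [5] #.# => #  t=0,i=5
  [4] #.. => .  t=0,i=11
  [3] .## => #  t=0,i=0
  [2] .#. => .  t=1,i=10
  [1] ..# => #  t=0,i=12
  [0] ... => .  t=1,i=2
  bits 01101010 = 106

106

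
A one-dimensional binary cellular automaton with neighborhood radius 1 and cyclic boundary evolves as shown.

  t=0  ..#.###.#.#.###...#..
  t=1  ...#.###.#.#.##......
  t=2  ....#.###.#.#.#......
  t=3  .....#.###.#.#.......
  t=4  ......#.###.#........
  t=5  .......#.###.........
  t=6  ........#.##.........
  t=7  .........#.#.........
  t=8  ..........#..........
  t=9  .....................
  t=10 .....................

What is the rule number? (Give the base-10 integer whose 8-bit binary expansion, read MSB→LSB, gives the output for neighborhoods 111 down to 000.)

224

  nb ###: next=#  (t=0,i=5, bit7=1)
  nb ##.: next=#  (t=0,i=6, bit6=1)
  nb #.#: next=#  (t=0,i=3, bit5=1)
  nb #..: next=.  (t=0,i=15, bit4=0)
  nb .##: next=.  (t=0,i=4, bit3=0)
  nb .#.: next=.  (t=0,i=2, bit2=0)
  nb ..#: next=.  (t=0,i=1, bit1=0)
  nb ...: next=.  (t=0,i=0, bit0=0)
  bits 11100000 = 224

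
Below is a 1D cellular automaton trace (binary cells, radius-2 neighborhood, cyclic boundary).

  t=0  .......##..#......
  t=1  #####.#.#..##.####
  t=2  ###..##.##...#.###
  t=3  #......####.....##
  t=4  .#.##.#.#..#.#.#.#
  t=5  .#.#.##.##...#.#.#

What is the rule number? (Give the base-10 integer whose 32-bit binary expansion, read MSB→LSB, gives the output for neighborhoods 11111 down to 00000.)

2372981529

  nb #####: next=#  (t=1,i=0, bit31=1)
  nb ####.: next=.  (t=1,i=3, bit30=0)
  nb ###.#: next=.  (t=1,i=4, bit29=0)
  nb ###..: next=.  (t=2,i=2, bit28=0)
  nb ##.##: next=#  (t=1,i=13, bit27=1)
  nb ##.#.: next=#  (t=1,i=5, bit26=1)
  nb ##..#: next=.  (t=0,i=9, bit25=0)
  nb ##...: next=#  (t=2,i=10, bit24=1)
  nb #.###: next=.  (t=1,i=14, bit23=0)
  nb #.##.: next=#  (t=2,i=8, bit22=1)
  nb #.#.#: next=#  (t=1,i=6, bit21=1)
  nb #.#..: next=#  (t=1,i=8, bit20=1)
  nb #..##: next=.  (t=1,i=10, bit19=0)
  nb #..#.: next=.  (t=0,i=10, bit18=0)
  nb #...#: next=.  (t=2,i=11, bit17=0)
  nb #....: next=.  (t=0,i=13, bit16=0)
  nb .####: next=#  (t=1,i=15, bit15=1)
  nb .###.: next=#  (t=3,i=17, bit14=1)
  nb .##.#: next=.  (t=1,i=12, bit13=0)
  nb .##..: next=#  (t=0,i=8, bit12=1)
  nb .#.##: next=.  (t=2,i=14, bit11=0)
  nb .#.#.: next=.  (t=1,i=7, bit10=0)
  nb .#..#: next=#  (t=1,i=9, bit9=1)
  nb .#...: next=#  (t=0,i=12, bit8=1)
  nb ..###: next=.  (t=3,i=7, bit7=0)
  nb ..##.: next=.  (t=0,i=7, bit6=0)
  nb ..#.#: next=.  (t=2,i=13, bit5=0)
  nb ..#..: next=#  (t=0,i=11, bit4=1)
  nb ...##: next=#  (t=0,i=6, bit3=1)
  nb ...#.: next=.  (t=2,i=12, bit2=0)
  nb ....#: next=.  (t=0,i=5, bit1=0)
  nb .....: next=#  (t=0,i=0, bit0=1)
  bits 10001101011100001101001100011001 = 2372981529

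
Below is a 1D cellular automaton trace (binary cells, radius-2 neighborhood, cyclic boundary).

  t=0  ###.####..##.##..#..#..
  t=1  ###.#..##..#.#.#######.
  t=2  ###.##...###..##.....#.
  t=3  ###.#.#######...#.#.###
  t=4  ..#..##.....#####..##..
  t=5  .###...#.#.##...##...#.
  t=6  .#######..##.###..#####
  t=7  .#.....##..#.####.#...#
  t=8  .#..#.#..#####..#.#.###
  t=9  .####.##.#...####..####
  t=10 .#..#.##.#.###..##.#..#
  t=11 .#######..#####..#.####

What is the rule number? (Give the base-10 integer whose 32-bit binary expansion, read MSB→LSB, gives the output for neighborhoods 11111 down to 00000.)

  ##### -> .   bit 31 = 0  t=1,i=17
  ####. -> .   bit 30 = 0  t=0,i=6
  ###.# -> #   bit 29 = 1  t=0,i=2
  ###.. -> #   bit 28 = 1  t=0,i=7
  ##.## -> .   bit 27 = 0  t=0,i=3
  ##.#. -> .   bit 26 = 0  t=1,i=3
  ##..# -> #   bit 25 = 1  t=0,i=8
  ##... -> #   bit 24 = 1  t=2,i=6
  #.### -> #   bit 23 = 1  t=0,i=4
  #.##. -> #   bit 22 = 1  t=0,i=13
  #.#.# -> .   bit 21 = 0  t=1,i=13
  #.#.. -> #   bit 20 = 1  t=1,i=4
  #..## -> .   bit 19 = 0  t=0,i=9
  #..#. -> #   bit 18 = 1  t=0,i=16
  #...# -> #   bit 17 = 1  t=2,i=7
  #.... -> .   bit 16 = 0  t=2,i=17
  .#### -> .   bit 15 = 0  t=0,i=5
  .###. -> #   bit 14 = 1  t=0,i=1
  .##.# -> #   bit 13 = 1  t=0,i=11
  .##.. -> .   bit 12 = 0  t=0,i=14
  .#.## -> #   bit 11 = 1  t=1,i=14
  .#.#. -> .   bit 10 = 0  t=1,i=12
  .#..# -> #   bit 9 = 1  t=0,i=18
  .#... -> .   bit 8 = 0  t=7,i=2
  ..### -> #   bit 7 = 1  t=0,i=0
  ..##. -> .   bit 6 = 0  t=0,i=10
  ..#.# -> #   bit 5 = 1  t=1,i=11
  ..#.. -> #   bit 4 = 1  t=0,i=17
  ...## -> #   bit 3 = 1  t=2,i=8
  ...#. -> #   bit 2 = 1  t=2,i=20
  ....# -> .   bit 1 = 0  t=2,i=19
  ..... -> #   bit 0 = 1  t=2,i=18
  bits 00110011110101100110101010111101 = 869690045

869690045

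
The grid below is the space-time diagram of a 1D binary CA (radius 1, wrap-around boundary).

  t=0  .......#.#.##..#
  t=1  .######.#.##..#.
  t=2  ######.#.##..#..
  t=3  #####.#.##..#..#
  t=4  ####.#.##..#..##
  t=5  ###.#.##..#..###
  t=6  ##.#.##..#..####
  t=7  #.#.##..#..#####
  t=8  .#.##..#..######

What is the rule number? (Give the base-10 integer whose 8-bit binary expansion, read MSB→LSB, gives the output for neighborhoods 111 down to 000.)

  [7] ### => #  t=1,i=2
  [6] ##. => .  t=0,i=12
  [5] #.# => #  t=0,i=8
  [4] #.. => .  t=0,i=0
  [3] .## => #  t=0,i=11
  [2] .#. => .  t=0,i=7
  [1] ..# => #  t=0,i=6
  [0] ... => #  t=0,i=1
  bits 10101011 = 171

171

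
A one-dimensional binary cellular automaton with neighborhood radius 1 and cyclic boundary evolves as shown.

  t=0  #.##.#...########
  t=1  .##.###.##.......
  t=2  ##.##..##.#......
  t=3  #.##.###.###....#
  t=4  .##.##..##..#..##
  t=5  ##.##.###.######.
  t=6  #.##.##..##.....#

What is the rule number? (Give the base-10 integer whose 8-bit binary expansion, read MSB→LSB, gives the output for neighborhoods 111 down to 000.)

  ### -> .   bit 7 = 0  t=0,i=10
  ##. -> .   bit 6 = 0  t=0,i=0
  #.# -> #   bit 5 = 1  t=0,i=1
  #.. -> #   bit 4 = 1  t=0,i=6
  .## -> #   bit 3 = 1  t=0,i=2
  .#. -> #   bit 2 = 1  t=0,i=5
  ..# -> #   bit 1 = 1  t=0,i=8
  ... -> .   bit 0 = 0  t=0,i=7
  bits 00111110 = 62

62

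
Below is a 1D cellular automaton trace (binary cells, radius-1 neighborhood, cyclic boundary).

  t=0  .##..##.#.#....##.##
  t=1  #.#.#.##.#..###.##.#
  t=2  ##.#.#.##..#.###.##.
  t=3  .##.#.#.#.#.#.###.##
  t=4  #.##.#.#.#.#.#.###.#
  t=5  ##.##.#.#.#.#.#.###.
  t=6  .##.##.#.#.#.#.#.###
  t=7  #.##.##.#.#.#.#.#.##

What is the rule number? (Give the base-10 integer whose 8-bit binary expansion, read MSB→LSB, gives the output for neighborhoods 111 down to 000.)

  nb ###: next=#  (t=1,i=13, bit7=1)
  nb ##.: next=#  (t=0,i=2, bit6=1)
  nb #.#: next=#  (t=0,i=0, bit5=1)
  nb #..: next=.  (t=0,i=3, bit4=0)
  nb .##: next=.  (t=0,i=1, bit3=0)
  nb .#.: next=.  (t=0,i=8, bit2=0)
  nb ..#: next=#  (t=0,i=4, bit1=1)
  nb ...: next=#  (t=0,i=12, bit0=1)
  bits 11100011 = 227

227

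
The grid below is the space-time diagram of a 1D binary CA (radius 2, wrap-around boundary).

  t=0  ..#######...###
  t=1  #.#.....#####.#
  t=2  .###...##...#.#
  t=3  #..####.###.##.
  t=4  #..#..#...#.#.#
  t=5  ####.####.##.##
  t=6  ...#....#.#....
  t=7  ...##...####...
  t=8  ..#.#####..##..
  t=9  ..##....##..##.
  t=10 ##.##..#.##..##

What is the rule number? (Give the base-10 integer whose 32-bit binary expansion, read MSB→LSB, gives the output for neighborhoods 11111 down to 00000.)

  [31] ##### => .  t=0,i=4
  [30] ####. => .  t=0,i=7
  [29] ###.# => #  t=1,i=12
  [28] ###.. => #  t=0,i=8
  [27] ##.## => .  t=1,i=13
  [26] ##.#. => #  t=1,i=1
  [25] ##..# => #  t=0,i=0
  [24] ##... => #  t=0,i=9
  [23] #.### => .  t=2,i=1
  [22] #.##. => #  t=1,i=14
  [21] #.#.# => .  t=2,i=14
  [20] #.#.. => #  t=1,i=2
  [19] #..## => .  t=0,i=1
  [18] #..#. => #  t=4,i=2
  [17] #...# => #  t=0,i=10
  [16] #.... => .  t=1,i=4
  [15] .#### => .  t=0,i=3
  [14] .###. => .  t=0,i=13
  [13] .##.# => .  t=1,i=0
  [12] .##.. => #  t=2,i=8
  [11] .#.## => #  t=2,i=0
  [10] .#.#. => #  t=2,i=13
  [9] .#..# => .  t=3,i=1
  [8] .#... => #  t=1,i=3
  [7] ..### => #  t=0,i=2
  [6] ..##. => .  t=2,i=7
  [5] ..#.# => #  t=2,i=12
  [4] ..#.. => #  t=4,i=3
  [3] ...## => #  t=0,i=11
  [2] ...#. => .  t=2,i=11
  [1] ....# => .  t=1,i=6
  [0] ..... => .  t=1,i=5
  bits 00110111010101100001110110111000 = 928390584

928390584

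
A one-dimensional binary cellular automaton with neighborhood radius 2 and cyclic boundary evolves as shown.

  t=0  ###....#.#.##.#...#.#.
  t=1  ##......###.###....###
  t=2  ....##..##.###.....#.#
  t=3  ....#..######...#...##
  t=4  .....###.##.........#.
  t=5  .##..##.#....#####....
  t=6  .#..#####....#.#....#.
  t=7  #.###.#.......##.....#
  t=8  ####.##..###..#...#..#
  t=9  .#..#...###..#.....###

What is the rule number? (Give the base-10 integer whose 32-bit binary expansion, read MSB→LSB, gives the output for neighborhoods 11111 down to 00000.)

2361159361

  ##### -> #   bit 31 = 1  t=1,i=21
  ####. -> .   bit 30 = 0  t=1,i=0
  ###.# -> .   bit 29 = 0  t=1,i=10
  ###.. -> .   bit 28 = 0  t=0,i=2
  ##.## -> #   bit 27 = 1  t=1,i=11
  ##.#. -> #   bit 26 = 1  t=0,i=13
  ##..# -> .   bit 25 = 0  t=2,i=6
  ##... -> .   bit 24 = 0  t=0,i=3
  #.### -> #   bit 23 = 1  t=0,i=0
  #.##. -> .   bit 22 = 0  t=0,i=11
  #.#.# -> #   bit 21 = 1  t=0,i=9
  #.#.. -> #   bit 20 = 1  t=0,i=14
  #..## -> #   bit 19 = 1  t=2,i=7
  #..#. -> #   bit 18 = 1  t=6,i=0
  #...# -> .   bit 17 = 0  t=0,i=16
  #.... -> .   bit 16 = 0  t=0,i=4
  .#### -> .   bit 15 = 0  t=1,i=20
  .###. -> #   bit 14 = 1  t=0,i=1
  .##.# -> #   bit 13 = 1  t=0,i=12
  .##.. -> .   bit 12 = 0  t=2,i=5
  .#.## -> #   bit 11 = 1  t=0,i=10
  .#.#. -> #   bit 10 = 1  t=0,i=8
  .#..# -> #   bit 9 = 1  t=3,i=5
  .#... -> .   bit 8 = 0  t=0,i=15
  ..### -> #   bit 7 = 1  t=1,i=8
  ..##. -> #   bit 6 = 1  t=2,i=4
  ..#.# -> .   bit 5 = 0  t=0,i=7
  ..#.. -> .   bit 4 = 0  t=3,i=4
  ...## -> .   bit 3 = 0  t=1,i=7
  ...#. -> .   bit 2 = 0  t=0,i=6
  ....# -> .   bit 1 = 0  t=0,i=5
  ..... -> #   bit 0 = 1  t=1,i=4
  bits 10001100101111000110111011000001 = 2361159361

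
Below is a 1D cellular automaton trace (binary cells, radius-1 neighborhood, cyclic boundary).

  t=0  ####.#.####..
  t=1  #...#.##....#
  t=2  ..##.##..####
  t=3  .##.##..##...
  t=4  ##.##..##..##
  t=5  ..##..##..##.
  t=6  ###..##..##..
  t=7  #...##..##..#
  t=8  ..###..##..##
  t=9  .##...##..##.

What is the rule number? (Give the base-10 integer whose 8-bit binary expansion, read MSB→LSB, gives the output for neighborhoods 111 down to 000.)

43

  nb ###: next=.  (t=0,i=1, bit7=0)
  nb ##.: next=.  (t=0,i=3, bit6=0)
  nb #.#: next=#  (t=0,i=4, bit5=1)
  nb #..: next=.  (t=0,i=11, bit4=0)
  nb .##: next=#  (t=0,i=0, bit3=1)
  nb .#.: next=.  (t=0,i=5, bit2=0)
  nb ..#: next=#  (t=0,i=12, bit1=1)
  nb ...: next=#  (t=1,i=2, bit0=1)
  bits 00101011 = 43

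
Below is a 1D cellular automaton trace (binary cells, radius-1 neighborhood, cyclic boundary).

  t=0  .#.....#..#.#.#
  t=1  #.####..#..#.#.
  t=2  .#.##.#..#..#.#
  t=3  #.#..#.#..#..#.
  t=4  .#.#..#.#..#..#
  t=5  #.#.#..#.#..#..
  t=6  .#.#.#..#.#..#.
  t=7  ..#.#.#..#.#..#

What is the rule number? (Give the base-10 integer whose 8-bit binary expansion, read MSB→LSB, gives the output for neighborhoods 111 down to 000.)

177

  ### -> #   bit 7 = 1  t=1,i=3
  ##. -> .   bit 6 = 0  t=1,i=5
  #.# -> #   bit 5 = 1  t=0,i=0
  #.. -> #   bit 4 = 1  t=0,i=2
  .## -> .   bit 3 = 0  t=1,i=2
  .#. -> .   bit 2 = 0  t=0,i=1
  ..# -> .   bit 1 = 0  t=0,i=6
  ... -> #   bit 0 = 1  t=0,i=3
  bits 10110001 = 177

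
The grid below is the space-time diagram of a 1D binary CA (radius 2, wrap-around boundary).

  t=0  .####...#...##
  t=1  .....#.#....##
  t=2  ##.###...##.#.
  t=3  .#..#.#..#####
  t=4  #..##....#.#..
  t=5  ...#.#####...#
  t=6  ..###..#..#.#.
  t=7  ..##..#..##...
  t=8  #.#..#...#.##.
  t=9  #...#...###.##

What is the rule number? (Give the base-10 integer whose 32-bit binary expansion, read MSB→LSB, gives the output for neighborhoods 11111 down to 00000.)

2233821414

  #####|#  b31=1 t=3,i=11
  ####.|.  b30=0 t=0,i=3
  ###.#|.  b29=0 t=3,i=13
  ###..|.  b28=0 t=0,i=4
  ##.##|.  b27=0 t=0,i=0
  ##.#.|#  b26=1 t=2,i=11
  ##..#|.  b25=0 t=6,i=5
  ##...|#  b24=1 t=0,i=5
  #.###|.  b23=0 t=0,i=1
  #.##.|.  b22=0 t=2,i=0
  #.#.#|#  b21=1 t=2,i=12
  #.#..|.  b20=0 t=1,i=7
  #..##|.  b19=0 t=3,i=8
  #..#.|#  b18=1 t=3,i=3
  #...#|.  b17=0 t=0,i=6
  #....|#  b16=1 t=1,i=1
  .####|.  b15=0 t=0,i=2
  .###.|#  b14=1 t=2,i=4
  .##.#|#  b13=1 t=0,i=13
  .##..|.  b12=0 t=1,i=13
  .#.##|#  b11=1 t=2,i=13
  .#.#.|.  b10=0 t=1,i=6
  .#..#|.  b9=0 t=3,i=2
  .#...|.  b8=0 t=0,i=9
  ..###|#  b7=1 t=3,i=9
  ..##.|#  b6=1 t=0,i=12
  ..#.#|#  b5=1 t=1,i=5
  ..#..|.  b4=0 t=0,i=8
  ...##|.  b3=0 t=0,i=11
  ...#.|#  b2=1 t=0,i=7
  ....#|#  b1=1 t=1,i=3
  .....|.  b0=0 t=1,i=2
  bits 10000101001001010110100011100110 = 2233821414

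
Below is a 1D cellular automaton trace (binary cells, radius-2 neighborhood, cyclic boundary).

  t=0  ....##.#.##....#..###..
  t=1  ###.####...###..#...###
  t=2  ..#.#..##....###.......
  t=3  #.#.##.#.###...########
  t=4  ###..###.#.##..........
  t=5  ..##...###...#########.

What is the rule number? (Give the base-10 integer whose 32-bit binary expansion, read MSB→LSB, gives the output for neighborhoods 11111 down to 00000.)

  #####|.  b31=0 t=1,i=0
  ####.|.  b30=0 t=1,i=1
  ###.#|#  b29=1 t=1,i=2
  ###..|#  b28=1 t=0,i=20
  ##.##|.  b27=0 t=1,i=3
  ##.#.|#  b26=1 t=0,i=6
  ##..#|#  b25=1 t=1,i=14
  ##...|#  b24=1 t=0,i=11
  #.###|#  b23=1 t=1,i=4
  #.##.|.  b22=0 t=0,i=9
  #.#.#|#  b21=1 t=0,i=7
  #.#..|#  b20=1 t=2,i=4
  #..##|.  b19=0 t=0,i=17
  #..#.|#  b18=1 t=1,i=15
  #...#|.  b17=0 t=1,i=9
  #....|#  b16=1 t=0,i=12
  .####|.  b15=0 t=1,i=5
  .###.|.  b14=0 t=0,i=19
  .##.#|#  b13=1 t=0,i=5
  .##..|.  b12=0 t=0,i=10
  .#.##|.  b11=0 t=0,i=8
  .#.#.|.  b10=0 t=2,i=3
  .#..#|#  b9=1 t=0,i=16
  .#...|.  b8=0 t=1,i=17
  ..###|.  b7=0 t=0,i=18
  ..##.|#  b6=1 t=0,i=4
  ..#.#|#  b5=1 t=2,i=2
  ..#..|.  b4=0 t=0,i=15
  ...##|.  b3=0 t=0,i=3
  ...#.|.  b2=0 t=0,i=14
  ....#|#  b1=1 t=0,i=2
  .....|#  b0=1 t=0,i=0
  bits 00110111101101010010001001100011 = 934617699

934617699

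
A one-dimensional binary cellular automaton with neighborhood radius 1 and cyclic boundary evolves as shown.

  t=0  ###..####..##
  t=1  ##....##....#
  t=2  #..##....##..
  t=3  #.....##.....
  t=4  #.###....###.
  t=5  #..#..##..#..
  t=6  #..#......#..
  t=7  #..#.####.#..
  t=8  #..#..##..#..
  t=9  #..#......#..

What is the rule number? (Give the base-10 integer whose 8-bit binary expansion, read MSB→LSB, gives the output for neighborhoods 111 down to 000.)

  ###|#  b7=1 t=0,i=0
  ##.|.  b6=0 t=0,i=2
  #.#|.  b5=0 t=4,i=1
  #..|.  b4=0 t=0,i=3
  .##|.  b3=0 t=0,i=5
  .#.|#  b2=1 t=2,i=0
  ..#|.  b1=0 t=0,i=4
  ...|#  b0=1 t=1,i=3
  bits 10000101 = 133

133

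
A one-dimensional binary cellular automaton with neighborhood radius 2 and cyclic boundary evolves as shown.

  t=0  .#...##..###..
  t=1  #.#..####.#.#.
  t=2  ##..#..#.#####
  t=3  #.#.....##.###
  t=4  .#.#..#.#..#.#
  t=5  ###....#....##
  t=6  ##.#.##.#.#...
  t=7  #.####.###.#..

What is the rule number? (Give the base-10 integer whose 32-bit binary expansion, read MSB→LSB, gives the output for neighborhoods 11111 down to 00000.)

  nb #####: next=#  (t=2,i=11, bit31=1)
  nb ####.: next=#  (t=1,i=7, bit30=1)
  nb ###.#: next=.  (t=1,i=8, bit29=0)
  nb ###..: next=.  (t=0,i=11, bit28=0)
  nb ##.##: next=.  (t=3,i=10, bit27=0)
  nb ##.#.: next=#  (t=1,i=9, bit26=1)
  nb ##..#: next=#  (t=0,i=7, bit25=1)
  nb ##...: next=#  (t=0,i=12, bit24=1)
  nb #.###: next=#  (t=2,i=9, bit23=1)
  nb #.##.: next=#  (t=6,i=5, bit22=1)
  nb #.#.#: next=#  (t=1,i=0, bit21=1)
  nb #.#..: next=.  (t=1,i=2, bit20=0)
  nb #..##: next=#  (t=0,i=8, bit19=1)
  nb #..#.: next=.  (t=2,i=3, bit18=0)
  nb #...#: next=.  (t=0,i=3, bit17=0)
  nb #....: next=.  (t=3,i=4, bit16=0)
  nb .####: next=.  (t=1,i=6, bit15=0)
  nb .###.: next=#  (t=0,i=10, bit14=1)
  nb .##.#: next=.  (t=3,i=9, bit13=0)
  nb .##..: next=#  (t=0,i=6, bit12=1)
  nb .#.##: next=#  (t=2,i=8, bit11=1)
  nb .#.#.: next=#  (t=1,i=1, bit10=1)
  nb .#..#: next=.  (t=1,i=3, bit9=0)
  nb .#...: next=#  (t=0,i=2, bit8=1)
  nb ..###: next=.  (t=0,i=9, bit7=0)
  nb ..##.: next=#  (t=0,i=5, bit6=1)
  nb ..#.#: next=.  (t=2,i=7, bit5=0)
  nb ..#..: next=.  (t=0,i=1, bit4=0)
  nb ...##: next=.  (t=0,i=4, bit3=0)
  nb ...#.: next=#  (t=0,i=0, bit2=1)
  nb ....#: next=#  (t=3,i=6, bit1=1)
  nb .....: next=.  (t=3,i=5, bit0=0)
  bits 11000111111010000101110101000110 = 3353894214

3353894214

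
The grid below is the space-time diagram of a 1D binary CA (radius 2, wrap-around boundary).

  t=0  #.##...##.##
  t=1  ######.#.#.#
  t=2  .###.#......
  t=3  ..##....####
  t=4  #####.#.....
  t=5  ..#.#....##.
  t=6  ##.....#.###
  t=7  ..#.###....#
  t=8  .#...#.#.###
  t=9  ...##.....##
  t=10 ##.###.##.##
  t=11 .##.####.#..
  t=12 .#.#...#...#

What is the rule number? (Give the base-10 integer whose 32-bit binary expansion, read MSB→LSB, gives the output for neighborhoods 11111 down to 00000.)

  [31] ##### => #  t=1,i=1
  [30] ####. => .  t=1,i=4
  [29] ###.# => #  t=0,i=0
  [28] ###.. => .  t=3,i=11
  [27] ##.## => #  t=0,i=1
  [26] ##.#. => .  t=1,i=6
  [25] ##..# => #  t=3,i=0
  [24] ##... => #  t=0,i=4
  [23] #.### => .  t=0,i=10
  [22] #.##. => #  t=0,i=2
  [21] #.#.# => .  t=1,i=7
  [20] #.#.. => .  t=2,i=5
  [19] #..## => #  t=3,i=1
  [18] #..#. => #  t=7,i=1
  [17] #...# => #  t=0,i=5
  [16] #.... => .  t=2,i=7
  [15] .#### => .  t=1,i=0
  [14] .###. => #  t=0,i=11
  [13] .##.# => .  t=0,i=8
  [12] .##.. => #  t=0,i=3
  [11] .#.## => .  t=1,i=10
  [10] .#.#. => .  t=1,i=8
  [9] .#..# => .  t=7,i=0
  [8] .#... => .  t=2,i=6
  [7] ..### => .  t=2,i=1
  [6] ..##. => #  t=0,i=7
  [5] ..#.# => .  t=5,i=2
  [4] ..#.. => #  t=7,i=11
  [3] ...## => .  t=0,i=6
  [2] ...#. => #  t=5,i=1
  [1] ....# => #  t=2,i=11
  [0] ..... => #  t=2,i=8
  bits 10101011010011100101000001010111 = 2874036311

2874036311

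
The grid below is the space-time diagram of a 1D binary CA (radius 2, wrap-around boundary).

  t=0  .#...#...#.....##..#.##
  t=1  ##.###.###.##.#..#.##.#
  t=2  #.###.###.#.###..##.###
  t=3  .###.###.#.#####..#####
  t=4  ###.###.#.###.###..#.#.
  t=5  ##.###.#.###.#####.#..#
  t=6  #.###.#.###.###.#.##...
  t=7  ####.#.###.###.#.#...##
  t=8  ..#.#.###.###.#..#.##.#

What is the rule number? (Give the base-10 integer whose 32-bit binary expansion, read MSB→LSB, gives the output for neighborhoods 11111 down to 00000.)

1586751549

  [31] ##### => .  t=3,i=13
  [30] ####. => #  t=2,i=22
  [29] ###.# => .  t=1,i=1
  [28] ###.. => #  t=2,i=14
  [27] ##.## => #  t=1,i=2
  [26] ##.#. => #  t=0,i=0
  [25] ##..# => #  t=0,i=17
  [24] ##... => .  t=6,i=20
  [23] #.### => #  t=1,i=3
  [22] #.##. => .  t=0,i=21
  [21] #.#.# => .  t=2,i=10
  [20] #.#.. => #  t=0,i=1
  [19] #..## => .  t=2,i=16
  [18] #..#. => .  t=0,i=18
  [17] #...# => #  t=0,i=3
  [16] #.... => #  t=0,i=11
  [15] .#### => #  t=2,i=21
  [14] .###. => #  t=1,i=0
  [13] .##.# => #  t=0,i=22
  [12] .##.. => .  t=0,i=16
  [11] .#.## => #  t=0,i=20
  [10] .#.#. => .  t=4,i=20
  [9] .#..# => .  t=1,i=15
  [8] .#... => .  t=0,i=2
  [7] ..### => .  t=3,i=18
  [6] ..##. => .  t=0,i=15
  [5] ..#.# => #  t=0,i=19
  [4] ..#.. => #  t=0,i=5
  [3] ...## => #  t=0,i=14
  [2] ...#. => #  t=0,i=4
  [1] ....# => .  t=0,i=13
  [0] ..... => #  t=0,i=12
  bits 01011110100100111110100000111101 = 1586751549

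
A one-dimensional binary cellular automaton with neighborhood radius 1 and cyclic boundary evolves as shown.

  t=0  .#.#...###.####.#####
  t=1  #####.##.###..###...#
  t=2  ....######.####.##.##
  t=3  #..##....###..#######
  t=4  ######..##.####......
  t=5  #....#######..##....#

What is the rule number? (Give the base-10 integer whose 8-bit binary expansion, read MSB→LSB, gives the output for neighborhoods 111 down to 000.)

  ### -> .   bit 7 = 0  t=0,i=8
  ##. -> #   bit 6 = 1  t=0,i=9
  #.# -> #   bit 5 = 1  t=0,i=0
  #.. -> #   bit 4 = 1  t=0,i=4
  .## -> #   bit 3 = 1  t=0,i=7
  .#. -> #   bit 2 = 1  t=0,i=1
  ..# -> #   bit 1 = 1  t=0,i=6
  ... -> .   bit 0 = 0  t=0,i=5
  bits 01111110 = 126

126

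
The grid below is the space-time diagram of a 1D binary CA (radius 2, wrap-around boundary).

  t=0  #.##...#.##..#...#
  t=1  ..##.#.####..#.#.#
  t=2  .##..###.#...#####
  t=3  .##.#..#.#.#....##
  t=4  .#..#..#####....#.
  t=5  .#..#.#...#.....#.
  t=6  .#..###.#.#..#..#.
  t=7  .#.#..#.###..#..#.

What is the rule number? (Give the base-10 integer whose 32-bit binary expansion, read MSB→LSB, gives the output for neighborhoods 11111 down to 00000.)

1627004017

  ##### -> .   bit 31 = 0  t=2,i=15
  ####. -> #   bit 30 = 1  t=1,i=9
  ###.# -> #   bit 29 = 1  t=2,i=7
  ###.. -> .   bit 28 = 0  t=1,i=10
  ##.## -> .   bit 27 = 0  t=0,i=1
  ##.#. -> .   bit 26 = 0  t=1,i=4
  ##..# -> .   bit 25 = 0  t=0,i=11
  ##... -> .   bit 24 = 0  t=0,i=4
  #.### -> #   bit 23 = 1  t=1,i=7
  #.##. -> #   bit 22 = 1  t=0,i=2
  #.#.# -> #   bit 21 = 1  t=1,i=5
  #.#.. -> #   bit 20 = 1  t=1,i=17
  #..## -> #   bit 19 = 1  t=1,i=1
  #..#. -> .   bit 18 = 0  t=0,i=12
  #...# -> #   bit 17 = 1  t=0,i=5
  #.... -> .   bit 16 = 0  t=3,i=13
  .#### -> .   bit 15 = 0  t=1,i=8
  .###. -> .   bit 14 = 0  t=2,i=6
  .##.# -> .   bit 13 = 0  t=0,i=0
  .##.. -> #   bit 12 = 1  t=0,i=3
  .#.## -> #   bit 11 = 1  t=0,i=8
  .#.#. -> #   bit 10 = 1  t=1,i=14
  .#..# -> .   bit 9 = 0  t=1,i=0
  .#... -> .   bit 8 = 0  t=0,i=14
  ..### -> .   bit 7 = 0  t=2,i=5
  ..##. -> #   bit 6 = 1  t=0,i=17
  ..#.# -> #   bit 5 = 1  t=0,i=7
  ..#.. -> #   bit 4 = 1  t=0,i=13
  ...## -> .   bit 3 = 0  t=0,i=16
  ...#. -> .   bit 2 = 0  t=0,i=6
  ....# -> .   bit 1 = 0  t=3,i=14
  ..... -> #   bit 0 = 1  t=5,i=13
  bits 01100000111110100001110001110001 = 1627004017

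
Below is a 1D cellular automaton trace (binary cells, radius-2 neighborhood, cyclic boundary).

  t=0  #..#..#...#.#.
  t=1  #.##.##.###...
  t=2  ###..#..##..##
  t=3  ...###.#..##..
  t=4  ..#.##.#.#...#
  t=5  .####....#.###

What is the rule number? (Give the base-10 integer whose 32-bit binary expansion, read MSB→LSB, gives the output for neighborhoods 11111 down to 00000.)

585058364

  ##### -> .   bit 31 = 0  t=2,i=0
  ####. -> .   bit 30 = 0  t=2,i=1
  ###.# -> #   bit 29 = 1  t=3,i=5
  ###.. -> .   bit 28 = 0  t=1,i=10
  ##.## -> .   bit 27 = 0  t=1,i=4
  ##.#. -> .   bit 26 = 0  t=3,i=6
  ##..# -> #   bit 25 = 1  t=2,i=3
  ##... -> .   bit 24 = 0  t=1,i=11
  #.### -> #   bit 23 = 1  t=1,i=8
  #.##. -> #   bit 22 = 1  t=1,i=2
  #.#.# -> .   bit 21 = 0  t=0,i=12
  #.#.. -> #   bit 20 = 1  t=0,i=0
  #..## -> #   bit 19 = 1  t=2,i=7
  #..#. -> #   bit 18 = 1  t=0,i=2
  #...# -> #   bit 17 = 1  t=0,i=8
  #.... -> #   bit 16 = 1  t=3,i=13
  .#### -> .   bit 15 = 0  t=2,i=13
  .###. -> #   bit 14 = 1  t=1,i=9
  .##.# -> .   bit 13 = 0  t=1,i=3
  .##.. -> .   bit 12 = 0  t=2,i=9
  .#.## -> #   bit 11 = 1  t=1,i=1
  .#.#. -> .   bit 10 = 0  t=0,i=11
  .#..# -> .   bit 9 = 0  t=0,i=1
  .#... -> .   bit 8 = 0  t=0,i=7
  ..### -> .   bit 7 = 0  t=2,i=12
  ..##. -> .   bit 6 = 0  t=2,i=8
  ..#.# -> #   bit 5 = 1  t=0,i=10
  ..#.. -> #   bit 4 = 1  t=0,i=3
  ...## -> #   bit 3 = 1  t=3,i=2
  ...#. -> #   bit 2 = 1  t=0,i=9
  ....# -> .   bit 1 = 0  t=3,i=1
  ..... -> .   bit 0 = 0  t=3,i=0
  bits 00100010110111110100100000111100 = 585058364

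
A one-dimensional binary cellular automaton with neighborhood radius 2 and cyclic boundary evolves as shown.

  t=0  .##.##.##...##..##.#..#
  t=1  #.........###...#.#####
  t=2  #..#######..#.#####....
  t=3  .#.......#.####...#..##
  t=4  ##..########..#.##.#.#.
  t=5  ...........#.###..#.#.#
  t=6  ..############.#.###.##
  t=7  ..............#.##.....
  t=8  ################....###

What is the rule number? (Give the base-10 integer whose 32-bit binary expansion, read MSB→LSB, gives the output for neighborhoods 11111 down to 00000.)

  nb #####: next=.  (t=1,i=20, bit31=0)
  nb ####.: next=.  (t=1,i=22, bit30=0)
  nb ###.#: next=.  (t=6,i=13, bit29=0)
  nb ###..: next=#  (t=1,i=0, bit28=1)
  nb ##.##: next=.  (t=0,i=3, bit27=0)
  nb ##.#.: next=#  (t=0,i=18, bit26=1)
  nb ##..#: next=.  (t=0,i=14, bit25=0)
  nb ##...: next=.  (t=0,i=9, bit24=0)
  nb #.###: next=#  (t=1,i=18, bit23=1)
  nb #.##.: next=.  (t=0,i=1, bit22=0)
  nb #.#.#: next=.  (t=4,i=19, bit21=0)
  nb #.#..: next=#  (t=0,i=19, bit20=1)
  nb #..##: next=.  (t=0,i=15, bit19=0)
  nb #..#.: next=#  (t=0,i=21, bit18=1)
  nb #...#: next=#  (t=0,i=10, bit17=1)
  nb #....: next=.  (t=1,i=2, bit16=0)
  nb .####: next=.  (t=1,i=19, bit15=0)
  nb .###.: next=.  (t=1,i=11, bit14=0)
  nb .##.#: next=.  (t=0,i=2, bit13=0)
  nb .##..: next=.  (t=0,i=8, bit12=0)
  nb .#.##: next=#  (t=0,i=0, bit11=1)
  nb .#.#.: next=#  (t=4,i=20, bit10=1)
  nb .#..#: next=#  (t=0,i=20, bit9=1)
  nb .#...: next=.  (t=3,i=2, bit8=0)
  nb ..###: next=.  (t=1,i=10, bit7=0)
  nb ..##.: next=#  (t=0,i=12, bit6=1)
  nb ..#.#: next=#  (t=0,i=22, bit5=1)
  nb ..#..: next=.  (t=2,i=0, bit4=0)
  nb ...##: next=#  (t=0,i=11, bit3=1)
  nb ...#.: next=#  (t=1,i=15, bit2=1)
  nb ....#: next=#  (t=1,i=8, bit1=1)
  nb .....: next=#  (t=1,i=3, bit0=1)
  bits 00010100100101100000111001101111 = 345378415

345378415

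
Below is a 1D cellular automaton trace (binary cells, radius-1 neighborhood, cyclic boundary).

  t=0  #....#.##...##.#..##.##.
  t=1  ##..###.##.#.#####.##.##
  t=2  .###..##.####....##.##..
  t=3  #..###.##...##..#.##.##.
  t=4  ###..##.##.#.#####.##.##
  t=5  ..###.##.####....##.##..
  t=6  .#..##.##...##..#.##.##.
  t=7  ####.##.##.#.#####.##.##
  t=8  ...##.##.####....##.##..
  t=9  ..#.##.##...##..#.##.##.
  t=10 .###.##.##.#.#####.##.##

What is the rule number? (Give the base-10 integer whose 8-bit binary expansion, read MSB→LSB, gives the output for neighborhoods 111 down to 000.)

  nb ###: next=.  (t=1,i=0, bit7=0)
  nb ##.: next=#  (t=0,i=8, bit6=1)
  nb #.#: next=#  (t=0,i=6, bit5=1)
  nb #..: next=#  (t=0,i=1, bit4=1)
  nb .##: next=.  (t=0,i=7, bit3=0)
  nb .#.: next=#  (t=0,i=0, bit2=1)
  nb ..#: next=#  (t=0,i=4, bit1=1)
  nb ...: next=.  (t=0,i=2, bit0=0)
  bits 01110110 = 118

118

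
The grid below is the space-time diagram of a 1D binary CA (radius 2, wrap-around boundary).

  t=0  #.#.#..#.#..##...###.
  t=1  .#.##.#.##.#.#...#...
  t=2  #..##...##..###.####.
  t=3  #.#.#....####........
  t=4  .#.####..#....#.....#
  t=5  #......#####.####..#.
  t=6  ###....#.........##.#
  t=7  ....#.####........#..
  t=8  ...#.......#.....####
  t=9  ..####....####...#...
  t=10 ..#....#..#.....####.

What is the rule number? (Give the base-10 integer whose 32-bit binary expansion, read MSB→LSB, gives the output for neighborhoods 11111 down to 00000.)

  nb #####: next=.  (t=5,i=9, bit31=0)
  nb ####.: next=.  (t=2,i=18, bit30=0)
  nb ###.#: next=.  (t=0,i=19, bit29=0)
  nb ###..: next=.  (t=3,i=12, bit28=0)
  nb ##.##: next=.  (t=2,i=15, bit27=0)
  nb ##.#.: next=.  (t=0,i=20, bit26=0)
  nb ##..#: next=#  (t=2,i=10, bit25=1)
  nb ##...: next=.  (t=0,i=14, bit24=0)
  nb #.###: next=.  (t=2,i=16, bit23=0)
  nb #.##.: next=#  (t=1,i=3, bit22=1)
  nb #.#.#: next=.  (t=0,i=0, bit21=0)
  nb #.#..: next=#  (t=0,i=4, bit20=1)
  nb #..##: next=#  (t=0,i=11, bit19=1)
  nb #..#.: next=#  (t=0,i=6, bit18=1)
  nb #...#: next=.  (t=0,i=15, bit17=0)
  nb #....: next=#  (t=1,i=19, bit16=1)
  nb .####: next=.  (t=2,i=17, bit15=0)
  nb .###.: next=.  (t=0,i=18, bit14=0)
  nb .##.#: next=#  (t=1,i=4, bit13=1)
  nb .##..: next=#  (t=0,i=13, bit12=1)
  nb .#.##: next=.  (t=1,i=2, bit11=0)
  nb .#.#.: next=#  (t=0,i=1, bit10=1)
  nb .#..#: next=.  (t=0,i=5, bit9=0)
  nb .#...: next=#  (t=1,i=14, bit8=1)
  nb ..###: next=#  (t=0,i=17, bit7=1)
  nb ..##.: next=.  (t=0,i=12, bit6=0)
  nb ..#.#: next=.  (t=0,i=7, bit5=0)
  nb ..#..: next=#  (t=1,i=17, bit4=1)
  nb ...##: next=.  (t=0,i=16, bit3=0)
  nb ...#.: next=#  (t=1,i=0, bit2=1)
  nb ....#: next=.  (t=1,i=20, bit1=0)
  nb .....: next=.  (t=3,i=15, bit0=0)
  bits 00000010010111010011010110010100 = 39662996

39662996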